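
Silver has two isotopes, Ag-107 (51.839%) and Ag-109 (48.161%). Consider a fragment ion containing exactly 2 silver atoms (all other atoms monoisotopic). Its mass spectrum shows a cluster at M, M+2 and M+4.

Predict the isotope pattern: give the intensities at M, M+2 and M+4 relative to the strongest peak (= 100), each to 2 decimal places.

53.82 : 100.00 : 46.45

The 2 Ag atoms are independent, so intensities follow the terms of (0.51839 + 0.48161)^2.
P(M) = 0.51839^2 = 0.268728
P(M+2) = 2 × 0.51839^1 × 0.48161^1 = 0.499324
P(M+4) = 0.48161^2 = 0.231948
The M+2 peak is largest (0.499324); scaling to 100 gives 53.82 : 100.00 : 46.45.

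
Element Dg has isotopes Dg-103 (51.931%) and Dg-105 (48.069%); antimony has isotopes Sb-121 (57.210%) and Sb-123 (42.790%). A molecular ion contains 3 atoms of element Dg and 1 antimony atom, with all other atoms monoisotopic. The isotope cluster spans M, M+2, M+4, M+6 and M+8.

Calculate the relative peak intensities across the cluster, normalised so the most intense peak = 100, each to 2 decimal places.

Element Dg pattern (n=3): 0.14004901 : 0.38890159 : 0.35997979 : 0.11106961
Antimony pattern (n=1): 0.5721 : 0.4279
Convolve the two distributions (both contribute in 2-u steps):
  M: 0.14004901×0.5721 = 0.080122
  M+2: 0.14004901×0.4279 + 0.38890159×0.5721 = 0.282418
  M+4: 0.38890159×0.4279 + 0.35997979×0.5721 = 0.372355
  M+6: 0.35997979×0.4279 + 0.11106961×0.5721 = 0.217578
  M+8: 0.11106961×0.4279 = 0.047527
Scale to base peak (0.372355) = 100: 21.52 : 75.85 : 100.00 : 58.43 : 12.76

21.52 : 75.85 : 100.00 : 58.43 : 12.76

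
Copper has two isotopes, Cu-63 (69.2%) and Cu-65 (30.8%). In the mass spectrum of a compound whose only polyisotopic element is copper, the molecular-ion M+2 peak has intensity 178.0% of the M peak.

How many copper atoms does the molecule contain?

With n Cu atoms, P(M+2)/P(M) = C(n,1)·p^(n−1)q / p^n = n·q/p = n · 0.308/0.692.
n = 1.780 × 0.692/0.308 = 4.00 ≈ 4

4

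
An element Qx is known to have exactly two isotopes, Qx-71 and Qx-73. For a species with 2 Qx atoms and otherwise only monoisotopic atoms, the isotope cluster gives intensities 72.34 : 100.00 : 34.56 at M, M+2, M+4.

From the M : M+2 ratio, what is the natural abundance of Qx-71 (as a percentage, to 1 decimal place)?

59.1%

Let p = fractional abundance of Qx-71. I(M+2)/I(M) = [C(2,1)·p^1·(1−p)] / p^2 = 2·(1−p)/p = 100.00/72.34 = 1.3824
(1−p)/p = 1.3824/2 = 0.6912  ⇒  p = 1/(1 + 0.6912) = 0.5913
Qx-71: 59.1%, Qx-73: 40.9%.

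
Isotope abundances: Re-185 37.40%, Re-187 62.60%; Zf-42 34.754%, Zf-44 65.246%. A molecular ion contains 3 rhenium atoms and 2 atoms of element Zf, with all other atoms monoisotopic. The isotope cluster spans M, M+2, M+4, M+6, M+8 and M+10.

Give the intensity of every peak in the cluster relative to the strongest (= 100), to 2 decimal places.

Rhenium pattern (n=3): 0.05231362 : 0.26268713 : 0.43968487 : 0.24531438
Element Zf pattern (n=2): 0.12078405 : 0.4535119 : 0.42570405
Convolve the two distributions (both contribute in 2-u steps):
  M: 0.05231362×0.12078405 = 0.006319
  M+2: 0.05231362×0.4535119 + 0.26268713×0.12078405 = 0.055453
  M+4: 0.05231362×0.42570405 + 0.26268713×0.4535119 + 0.43968487×0.12078405 = 0.194509
  M+6: 0.26268713×0.42570405 + 0.43968487×0.4535119 + 0.24531438×0.12078405 = 0.340859
  M+8: 0.43968487×0.42570405 + 0.24531438×0.4535119 = 0.298429
  M+10: 0.24531438×0.42570405 = 0.104431
Scale to base peak (0.340859) = 100: 1.85 : 16.27 : 57.06 : 100.00 : 87.55 : 30.64

1.85 : 16.27 : 57.06 : 100.00 : 87.55 : 30.64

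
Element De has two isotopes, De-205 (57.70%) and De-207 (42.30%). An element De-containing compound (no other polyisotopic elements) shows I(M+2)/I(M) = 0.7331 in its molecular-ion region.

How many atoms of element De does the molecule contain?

The M+2/M ratio from n De atoms is n · q/p = n · 0.4230/0.5770.
n = 0.7331 × 0.5770/0.4230 = 1.00 ≈ 1

1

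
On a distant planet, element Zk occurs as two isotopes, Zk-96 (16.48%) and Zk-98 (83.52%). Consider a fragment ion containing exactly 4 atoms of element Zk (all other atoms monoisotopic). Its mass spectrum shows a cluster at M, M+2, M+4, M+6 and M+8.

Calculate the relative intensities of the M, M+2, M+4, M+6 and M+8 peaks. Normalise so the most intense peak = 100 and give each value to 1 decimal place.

0.2 : 3.1 : 23.4 : 78.9 : 100.0

The 4 Zk atoms are independent, so intensities follow the terms of (0.1648 + 0.8352)^4.
P(M) = 0.1648^4 = 0.000738
P(M+2) = 4 × 0.1648^3 × 0.8352^1 = 0.014953
P(M+4) = 6 × 0.1648^2 × 0.8352^2 = 0.113670
P(M+6) = 4 × 0.1648^1 × 0.8352^3 = 0.384051
P(M+8) = 0.8352^4 = 0.486589
The M+8 peak is largest (0.486589); scaling to 100 gives 0.2 : 3.1 : 23.4 : 78.9 : 100.0.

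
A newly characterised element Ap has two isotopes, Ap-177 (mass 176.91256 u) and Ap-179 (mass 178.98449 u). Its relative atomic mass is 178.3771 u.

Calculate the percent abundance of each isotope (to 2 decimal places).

Writing the weighted mean with unknown fraction x of Ap-177:
176.91256·x + 178.98449·(1 − x) = 178.3771
(176.91256 − 178.98449)·x = 178.3771 − 178.98449
x = -0.60739 / -2.07193 = 0.29315 → 29.32% Ap-177, 70.68% Ap-179.

Ap-177: 29.32%, Ap-179: 70.68%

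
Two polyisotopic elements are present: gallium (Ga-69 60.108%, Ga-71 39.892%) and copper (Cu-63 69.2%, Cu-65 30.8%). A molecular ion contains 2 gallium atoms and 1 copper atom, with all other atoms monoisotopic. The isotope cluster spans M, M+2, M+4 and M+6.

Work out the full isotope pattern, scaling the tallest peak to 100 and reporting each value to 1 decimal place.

Gallium pattern (n=2): 0.36129717 : 0.47956567 : 0.15913717
Copper pattern (n=1): 0.6920 : 0.3080
Convolve the two distributions (both contribute in 2-u steps):
  M: 0.36129717×0.6920 = 0.250018
  M+2: 0.36129717×0.3080 + 0.47956567×0.6920 = 0.443139
  M+4: 0.47956567×0.3080 + 0.15913717×0.6920 = 0.257829
  M+6: 0.15913717×0.3080 = 0.049014
Scale to base peak (0.443139) = 100: 56.4 : 100.0 : 58.2 : 11.1

56.4 : 100.0 : 58.2 : 11.1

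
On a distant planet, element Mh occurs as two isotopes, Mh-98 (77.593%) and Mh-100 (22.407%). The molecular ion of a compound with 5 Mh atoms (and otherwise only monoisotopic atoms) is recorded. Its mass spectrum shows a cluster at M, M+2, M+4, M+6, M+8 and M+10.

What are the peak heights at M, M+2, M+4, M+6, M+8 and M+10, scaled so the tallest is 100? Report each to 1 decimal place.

69.3 : 100.0 : 57.8 : 16.7 : 2.4 : 0.1

Expanding (0.77593 + 0.22407)^5:
P(M) = 0.77593^5 = 0.281263
P(M+2) = 5 × 0.77593^4 × 0.22407^1 = 0.406110
P(M+4) = 10 × 0.77593^3 × 0.22407^2 = 0.234550
P(M+6) = 10 × 0.77593^2 × 0.22407^3 = 0.067732
P(M+8) = 5 × 0.77593^1 × 0.22407^4 = 0.009780
P(M+10) = 0.22407^5 = 0.000565
The M+2 peak is largest (0.406110); scaling to 100 gives 69.3 : 100.0 : 57.8 : 16.7 : 2.4 : 0.1.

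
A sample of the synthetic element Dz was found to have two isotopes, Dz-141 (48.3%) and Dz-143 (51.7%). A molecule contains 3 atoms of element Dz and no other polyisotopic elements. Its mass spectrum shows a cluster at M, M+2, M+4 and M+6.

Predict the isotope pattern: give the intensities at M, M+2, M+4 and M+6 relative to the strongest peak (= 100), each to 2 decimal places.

29.09 : 93.42 : 100.00 : 35.68

Expanding (0.483 + 0.517)^3:
P(M) = 0.483^3 = 0.112679
P(M+2) = 3 × 0.483^2 × 0.517^1 = 0.361831
P(M+4) = 3 × 0.483^1 × 0.517^2 = 0.387302
P(M+6) = 0.517^3 = 0.138188
The M+4 peak is largest (0.387302); scaling to 100 gives 29.09 : 93.42 : 100.00 : 35.68.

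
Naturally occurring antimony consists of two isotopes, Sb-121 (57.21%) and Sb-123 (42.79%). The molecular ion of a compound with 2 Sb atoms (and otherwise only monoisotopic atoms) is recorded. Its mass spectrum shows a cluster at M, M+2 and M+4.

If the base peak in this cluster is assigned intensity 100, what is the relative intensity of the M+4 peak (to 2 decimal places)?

Term probabilities: M 0.3273, M+2 0.4896, M+4 0.1831. Base peak = M+2.
P(M+2) = C(2,1) × 0.5721^1 × 0.4279^1 = 2 × 0.5721 × 0.4279 = 0.489603 (base)
P(M+4) = C(2,2) × 0.5721^0 × 0.4279^2 = 1 × 1.0000 × 0.18309841 = 0.183098
Relative intensity = 0.183098 / 0.489603 × 100 = 37.40

37.40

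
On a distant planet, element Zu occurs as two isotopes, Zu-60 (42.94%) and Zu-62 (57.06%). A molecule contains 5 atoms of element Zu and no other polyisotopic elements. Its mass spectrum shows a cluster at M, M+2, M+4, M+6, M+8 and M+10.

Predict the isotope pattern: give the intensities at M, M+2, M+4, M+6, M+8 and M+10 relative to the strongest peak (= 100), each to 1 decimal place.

Expanding (0.4294 + 0.5706)^5:
P(M) = 0.4294^5 = 0.014599
P(M+2) = 5 × 0.4294^4 × 0.5706^1 = 0.096995
P(M+4) = 10 × 0.4294^3 × 0.5706^2 = 0.257780
P(M+6) = 10 × 0.4294^2 × 0.5706^3 = 0.342546
P(M+8) = 5 × 0.4294^1 × 0.5706^4 = 0.227593
P(M+10) = 0.5706^5 = 0.060487
The M+6 peak is largest (0.342546); scaling to 100 gives 4.3 : 28.3 : 75.3 : 100.0 : 66.4 : 17.7.

4.3 : 28.3 : 75.3 : 100.0 : 66.4 : 17.7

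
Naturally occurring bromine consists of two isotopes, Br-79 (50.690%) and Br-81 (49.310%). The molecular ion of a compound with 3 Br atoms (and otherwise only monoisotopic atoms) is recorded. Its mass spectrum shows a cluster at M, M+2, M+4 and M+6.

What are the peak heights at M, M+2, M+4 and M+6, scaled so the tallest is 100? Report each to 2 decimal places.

Expanding (0.50690 + 0.49310)^3:
P(M) = 0.50690^3 = 0.130247
P(M+2) = 3 × 0.50690^2 × 0.49310^1 = 0.380103
P(M+4) = 3 × 0.50690^1 × 0.49310^2 = 0.369755
P(M+6) = 0.49310^3 = 0.119896
The M+2 peak is largest (0.380103); scaling to 100 gives 34.27 : 100.00 : 97.28 : 31.54.

34.27 : 100.00 : 97.28 : 31.54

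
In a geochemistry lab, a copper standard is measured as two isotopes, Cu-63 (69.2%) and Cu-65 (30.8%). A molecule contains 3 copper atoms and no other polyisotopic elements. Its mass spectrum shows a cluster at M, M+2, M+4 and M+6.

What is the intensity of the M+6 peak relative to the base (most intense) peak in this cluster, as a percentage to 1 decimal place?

Term probabilities: M 0.3314, M+2 0.4425, M+4 0.1969, M+6 0.0292. Base peak = M+2.
P(M+2) = C(3,1) × 0.692^2 × 0.308^1 = 3 × 0.478864 × 0.3080 = 0.442470 (base)
P(M+6) = C(3,3) × 0.692^0 × 0.308^3 = 1 × 1.0000 × 0.02921811 = 0.029218
Relative intensity = 0.029218 / 0.442470 × 100 = 6.6

6.6%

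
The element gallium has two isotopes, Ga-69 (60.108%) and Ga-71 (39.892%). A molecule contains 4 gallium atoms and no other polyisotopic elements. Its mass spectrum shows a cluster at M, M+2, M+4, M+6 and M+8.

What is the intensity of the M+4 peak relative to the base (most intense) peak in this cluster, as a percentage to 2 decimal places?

99.55%

Binomial terms of (0.60108 + 0.39892)^4: M 0.1305, M+2 0.3465, M+4 0.3450, M+6 0.1526, M+8 0.0253 → M+2 is the base peak.
P(M+2) = C(4,1) × 0.60108^3 × 0.39892^1 = 4 × 0.2171685 × 0.39892 = 0.346531 (base)
P(M+4) = C(4,2) × 0.60108^2 × 0.39892^2 = 6 × 0.36129717 × 0.15913717 = 0.344975
Relative intensity = 0.344975 / 0.346531 × 100 = 99.55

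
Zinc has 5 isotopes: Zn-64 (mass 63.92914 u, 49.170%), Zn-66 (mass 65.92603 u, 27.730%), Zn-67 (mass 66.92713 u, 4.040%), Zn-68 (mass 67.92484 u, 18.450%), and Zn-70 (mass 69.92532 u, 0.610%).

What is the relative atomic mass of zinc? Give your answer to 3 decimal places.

65.378 u

Weight each isotope mass by its fractional abundance: 0.49170 × 63.92914 + 0.27730 × 65.92603 + 0.04040 × 66.92713 + 0.18450 × 67.92484 + 0.00610 × 69.92532
= 31.433958 + 18.281288 + 2.703856 + 12.532133 + 0.426544 = 65.377779 u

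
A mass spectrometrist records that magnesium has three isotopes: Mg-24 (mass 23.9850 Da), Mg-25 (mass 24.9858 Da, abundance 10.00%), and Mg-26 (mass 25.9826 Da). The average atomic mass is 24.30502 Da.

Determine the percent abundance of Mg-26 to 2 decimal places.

11.01%

Let x and y be the fractions of Mg-24 and Mg-26. Then x + y = 1 − 0.1000 = 0.9000 and 23.9850x + 25.9826y = 24.30502 − 0.1000×24.9858 = 21.80644.
Substituting: 23.9850x + 25.9826(0.9000 − x) = 21.80644
(23.9850 − 25.9826)x = -1.5779  ⇒  x = 0.78990, y = 0.11010
Mg-24: 78.99%, Mg-26: 11.01%.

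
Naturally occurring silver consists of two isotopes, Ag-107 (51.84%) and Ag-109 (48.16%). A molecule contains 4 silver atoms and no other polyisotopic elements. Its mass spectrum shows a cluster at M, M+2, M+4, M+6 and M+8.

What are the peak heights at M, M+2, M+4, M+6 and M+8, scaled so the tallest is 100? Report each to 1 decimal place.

19.3 : 71.8 : 100.0 : 61.9 : 14.4

The 4 Ag atoms are independent, so intensities follow the terms of (0.5184 + 0.4816)^4.
P(M) = 0.5184^4 = 0.072220
P(M+2) = 4 × 0.5184^3 × 0.4816^1 = 0.268375
P(M+4) = 6 × 0.5184^2 × 0.4816^2 = 0.373985
P(M+6) = 4 × 0.5184^1 × 0.4816^3 = 0.231624
P(M+8) = 0.4816^4 = 0.053795
The M+4 peak is largest (0.373985); scaling to 100 gives 19.3 : 71.8 : 100.0 : 61.9 : 14.4.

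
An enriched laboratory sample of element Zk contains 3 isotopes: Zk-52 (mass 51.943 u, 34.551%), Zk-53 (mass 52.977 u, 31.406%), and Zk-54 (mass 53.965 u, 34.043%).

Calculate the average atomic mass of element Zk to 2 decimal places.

52.96 u

Weight each isotope mass by its fractional abundance: 0.34551 × 51.943 + 0.31406 × 52.977 + 0.34043 × 53.965
= 17.9468 + 16.6380 + 18.3713 = 52.9561 u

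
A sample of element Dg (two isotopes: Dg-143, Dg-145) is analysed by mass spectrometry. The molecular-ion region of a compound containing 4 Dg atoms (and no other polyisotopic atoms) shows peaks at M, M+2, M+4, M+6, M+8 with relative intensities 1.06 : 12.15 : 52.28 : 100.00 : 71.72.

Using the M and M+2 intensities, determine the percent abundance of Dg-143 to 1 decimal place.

25.9%

Write p for the Dg-143 fraction. I(M+2)/I(M) = [C(4,1)·p^3·(1−p)] / p^4 = 4·(1−p)/p = 12.15/1.06 = 11.4623
(1−p)/p = 11.4623/4 = 2.8656  ⇒  p = 1/(1 + 2.8656) = 0.2587
Dg-143: 25.9%, Dg-145: 74.1%.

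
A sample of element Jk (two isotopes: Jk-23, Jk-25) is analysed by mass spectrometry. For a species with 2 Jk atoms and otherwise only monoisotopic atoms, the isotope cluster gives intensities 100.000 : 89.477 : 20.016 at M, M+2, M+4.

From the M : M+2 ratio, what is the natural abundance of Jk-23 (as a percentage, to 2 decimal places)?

69.09%

Write p for the Jk-23 fraction. I(M+2)/I(M) = [C(2,1)·p^1·(1−p)] / p^2 = 2·(1−p)/p = 89.477/100.000 = 0.8948
(1−p)/p = 0.8948/2 = 0.4474  ⇒  p = 1/(1 + 0.4474) = 0.6909
Jk-23: 69.09%, Jk-25: 30.91%.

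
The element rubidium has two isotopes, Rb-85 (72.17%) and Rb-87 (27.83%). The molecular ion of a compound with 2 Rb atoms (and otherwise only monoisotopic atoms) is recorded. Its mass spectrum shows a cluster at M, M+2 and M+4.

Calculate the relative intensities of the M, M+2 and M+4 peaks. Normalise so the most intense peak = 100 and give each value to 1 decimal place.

The 2 Rb atoms are independent, so intensities follow the terms of (0.7217 + 0.2783)^2.
P(M) = 0.7217^2 = 0.520851
P(M+2) = 2 × 0.7217^1 × 0.2783^1 = 0.401698
P(M+4) = 0.2783^2 = 0.077451
The M peak is largest (0.520851); scaling to 100 gives 100.0 : 77.1 : 14.9.

100.0 : 77.1 : 14.9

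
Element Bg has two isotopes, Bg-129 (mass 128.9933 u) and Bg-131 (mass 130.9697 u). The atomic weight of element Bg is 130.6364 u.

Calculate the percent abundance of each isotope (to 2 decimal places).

Let x be the fractional abundance of Bg-129; then Bg-131 has abundance 1 − x.
128.9933·x + 130.9697·(1 − x) = 130.6364
(128.9933 − 130.9697)·x = 130.6364 − 130.9697
x = -0.3333 / -1.9764 = 0.16864 → 16.86% Bg-129, 83.14% Bg-131.

Bg-129: 16.86%, Bg-131: 83.14%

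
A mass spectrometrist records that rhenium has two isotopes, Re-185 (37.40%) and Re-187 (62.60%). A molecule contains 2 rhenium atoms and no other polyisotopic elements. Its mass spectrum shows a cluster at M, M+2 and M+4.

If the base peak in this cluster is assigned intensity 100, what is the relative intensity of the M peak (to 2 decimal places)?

Binomial terms of (0.3740 + 0.6260)^2: M 0.1399, M+2 0.4682, M+4 0.3919 → M+2 is the base peak.
P(M+2) = C(2,1) × 0.3740^1 × 0.6260^1 = 2 × 0.3740 × 0.6260 = 0.468248 (base)
P(M) = C(2,0) × 0.3740^2 × 0.6260^0 = 1 × 0.139876 × 1.0000 = 0.139876
Relative intensity = 0.139876 / 0.468248 × 100 = 29.87

29.87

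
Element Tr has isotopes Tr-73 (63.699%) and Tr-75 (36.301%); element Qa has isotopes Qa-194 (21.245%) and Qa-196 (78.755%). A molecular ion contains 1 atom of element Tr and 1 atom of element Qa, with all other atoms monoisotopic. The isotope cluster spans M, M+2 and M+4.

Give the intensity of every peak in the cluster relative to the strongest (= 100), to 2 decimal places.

Element Tr pattern (n=1): 0.63699 : 0.36301
Element Qa pattern (n=1): 0.21245 : 0.78755
Convolve the two distributions (both contribute in 2-u steps):
  M: 0.63699×0.21245 = 0.135329
  M+2: 0.63699×0.78755 + 0.36301×0.21245 = 0.578783
  M+4: 0.36301×0.78755 = 0.285889
Scale to base peak (0.578783) = 100: 23.38 : 100.00 : 49.39

23.38 : 100.00 : 49.39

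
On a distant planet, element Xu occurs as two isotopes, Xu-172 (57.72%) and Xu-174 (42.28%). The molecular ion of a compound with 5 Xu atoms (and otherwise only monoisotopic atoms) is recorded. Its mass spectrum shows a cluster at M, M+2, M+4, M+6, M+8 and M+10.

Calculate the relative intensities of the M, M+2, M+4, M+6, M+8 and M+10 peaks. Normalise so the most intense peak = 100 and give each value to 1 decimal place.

18.6 : 68.3 : 100.0 : 73.3 : 26.8 : 3.9

Expanding (0.5772 + 0.4228)^5:
P(M) = 0.5772^5 = 0.064067
P(M+2) = 5 × 0.5772^4 × 0.4228^1 = 0.234644
P(M+4) = 10 × 0.5772^3 × 0.4228^2 = 0.343755
P(M+6) = 10 × 0.5772^2 × 0.4228^3 = 0.251801
P(M+8) = 5 × 0.5772^1 × 0.4228^4 = 0.092222
P(M+10) = 0.4228^5 = 0.013511
The M+4 peak is largest (0.343755); scaling to 100 gives 18.6 : 68.3 : 100.0 : 73.3 : 26.8 : 3.9.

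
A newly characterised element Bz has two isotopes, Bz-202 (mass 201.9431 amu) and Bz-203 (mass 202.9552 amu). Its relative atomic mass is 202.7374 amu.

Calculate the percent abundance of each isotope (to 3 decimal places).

Bz-202: 21.520%, Bz-203: 78.480%

Writing the weighted mean with unknown fraction x of Bz-202:
201.9431·x + 202.9552·(1 − x) = 202.7374
(201.9431 − 202.9552)·x = 202.7374 − 202.9552
x = -0.2178 / -1.0121 = 0.21520 → 21.520% Bz-202, 78.480% Bz-203.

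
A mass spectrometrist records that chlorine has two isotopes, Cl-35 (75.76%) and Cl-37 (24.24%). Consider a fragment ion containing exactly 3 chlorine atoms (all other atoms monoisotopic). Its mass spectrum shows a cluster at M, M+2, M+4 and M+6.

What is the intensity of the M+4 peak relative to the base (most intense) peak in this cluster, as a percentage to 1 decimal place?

Binomial terms of (0.7576 + 0.2424)^3: M 0.4348, M+2 0.4174, M+4 0.1335, M+6 0.0142 → M is the base peak.
P(M) = C(3,0) × 0.7576^3 × 0.2424^0 = 1 × 0.4348304 × 1.0000 = 0.434830 (base)
P(M+4) = C(3,2) × 0.7576^1 × 0.2424^2 = 3 × 0.7576 × 0.05875776 = 0.133545
Relative intensity = 0.133545 / 0.434830 × 100 = 30.7

30.7%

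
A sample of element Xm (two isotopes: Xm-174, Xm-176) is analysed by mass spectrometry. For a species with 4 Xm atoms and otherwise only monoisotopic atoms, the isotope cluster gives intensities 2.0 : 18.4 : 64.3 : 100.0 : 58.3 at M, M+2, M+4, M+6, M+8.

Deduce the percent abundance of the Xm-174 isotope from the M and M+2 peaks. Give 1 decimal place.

30.3%

Let p = fractional abundance of Xm-174. I(M+2)/I(M) = [C(4,1)·p^3·(1−p)] / p^4 = 4·(1−p)/p = 18.4/2.0 = 9.2000
(1−p)/p = 9.2000/4 = 2.3000  ⇒  p = 1/(1 + 2.3000) = 0.3030
Xm-174: 30.3%, Xm-176: 69.7%.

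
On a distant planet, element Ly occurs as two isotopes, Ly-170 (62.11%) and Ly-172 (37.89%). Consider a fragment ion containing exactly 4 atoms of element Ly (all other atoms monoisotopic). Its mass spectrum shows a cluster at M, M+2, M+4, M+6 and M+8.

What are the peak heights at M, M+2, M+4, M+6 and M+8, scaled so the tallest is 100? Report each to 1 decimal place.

41.0 : 100.0 : 91.5 : 37.2 : 5.7

Expanding (0.6211 + 0.3789)^4:
P(M) = 0.6211^4 = 0.148815
P(M+2) = 4 × 0.6211^3 × 0.3789^1 = 0.363136
P(M+4) = 6 × 0.6211^2 × 0.3789^2 = 0.332295
P(M+6) = 4 × 0.6211^1 × 0.3789^3 = 0.135144
P(M+8) = 0.3789^4 = 0.020611
The M+2 peak is largest (0.363136); scaling to 100 gives 41.0 : 100.0 : 91.5 : 37.2 : 5.7.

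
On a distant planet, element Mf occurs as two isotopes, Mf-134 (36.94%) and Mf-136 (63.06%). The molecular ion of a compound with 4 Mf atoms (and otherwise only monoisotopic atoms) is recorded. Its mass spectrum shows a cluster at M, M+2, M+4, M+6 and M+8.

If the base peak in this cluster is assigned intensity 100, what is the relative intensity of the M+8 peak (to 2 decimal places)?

42.68

Binomial terms of (0.3694 + 0.6306)^4: M 0.0186, M+2 0.1271, M+4 0.3256, M+6 0.3705, M+8 0.1581 → M+6 is the base peak.
P(M+6) = C(4,3) × 0.3694^1 × 0.6306^3 = 4 × 0.3694 × 0.2507621 = 0.370526 (base)
P(M+8) = C(4,4) × 0.3694^0 × 0.6306^4 = 1 × 1.0000 × 0.15813058 = 0.158131
Relative intensity = 0.158131 / 0.370526 × 100 = 42.68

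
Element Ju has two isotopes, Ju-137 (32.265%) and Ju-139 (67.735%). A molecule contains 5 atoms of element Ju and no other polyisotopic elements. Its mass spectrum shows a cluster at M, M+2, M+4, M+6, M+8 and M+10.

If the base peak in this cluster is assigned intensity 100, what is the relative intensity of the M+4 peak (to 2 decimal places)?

Term probabilities: M 0.0035, M+2 0.0367, M+4 0.1541, M+6 0.3235, M+8 0.3396, M+10 0.1426. Base peak = M+8.
P(M+8) = C(5,4) × 0.32265^1 × 0.67735^4 = 5 × 0.32265 × 0.21050021 = 0.339589 (base)
P(M+4) = C(5,2) × 0.32265^3 × 0.67735^2 = 10 × 0.03358884 × 0.45880302 = 0.154107
Relative intensity = 0.154107 / 0.339589 × 100 = 45.38

45.38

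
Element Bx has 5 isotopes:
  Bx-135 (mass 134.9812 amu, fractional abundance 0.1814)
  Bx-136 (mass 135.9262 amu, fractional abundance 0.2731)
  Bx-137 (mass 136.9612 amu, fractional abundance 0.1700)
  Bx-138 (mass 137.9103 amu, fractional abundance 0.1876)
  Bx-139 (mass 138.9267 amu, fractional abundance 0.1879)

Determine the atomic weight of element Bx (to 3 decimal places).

136.867 amu

Average mass = Σ (abundance × isotope mass) = 0.1814 × 134.9812 + 0.2731 × 135.9262 + 0.1700 × 136.9612 + 0.1876 × 137.9103 + 0.1879 × 138.9267
= 24.48559 + 37.12145 + 23.28340 + 25.87197 + 26.10433 = 136.86674 amu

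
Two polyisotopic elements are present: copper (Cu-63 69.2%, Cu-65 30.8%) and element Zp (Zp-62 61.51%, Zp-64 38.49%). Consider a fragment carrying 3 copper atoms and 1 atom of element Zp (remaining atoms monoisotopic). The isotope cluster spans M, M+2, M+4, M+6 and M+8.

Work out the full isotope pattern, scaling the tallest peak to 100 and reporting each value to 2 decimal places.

Copper pattern (n=3): 0.33137389 : 0.44247034 : 0.19693766 : 0.02921811
Element Zp pattern (n=1): 0.6151 : 0.3849
Convolve the two distributions (both contribute in 2-u steps):
  M: 0.33137389×0.6151 = 0.203828
  M+2: 0.33137389×0.3849 + 0.44247034×0.6151 = 0.399709
  M+4: 0.44247034×0.3849 + 0.19693766×0.6151 = 0.291443
  M+6: 0.19693766×0.3849 + 0.02921811×0.6151 = 0.093773
  M+8: 0.02921811×0.3849 = 0.011246
Scale to base peak (0.399709) = 100: 50.99 : 100.00 : 72.91 : 23.46 : 2.81

50.99 : 100.00 : 72.91 : 23.46 : 2.81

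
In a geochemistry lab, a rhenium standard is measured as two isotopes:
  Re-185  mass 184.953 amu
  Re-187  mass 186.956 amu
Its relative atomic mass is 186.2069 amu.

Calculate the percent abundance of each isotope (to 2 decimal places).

Writing the weighted mean with unknown fraction x of Re-185:
184.953·x + 186.956·(1 − x) = 186.2069
(184.953 − 186.956)·x = 186.2069 − 186.956
x = -0.7491 / -2.003 = 0.37399 → 37.40% Re-185, 62.60% Re-187.

Re-185: 37.40%, Re-187: 62.60%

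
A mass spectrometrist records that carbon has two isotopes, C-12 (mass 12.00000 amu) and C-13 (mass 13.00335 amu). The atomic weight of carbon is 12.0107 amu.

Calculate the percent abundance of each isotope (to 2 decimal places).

Writing the weighted mean with unknown fraction x of C-12:
12.00000·x + 13.00335·(1 − x) = 12.0107
(12.00000 − 13.00335)·x = 12.0107 − 13.00335
x = -0.99265 / -1.00335 = 0.98934 → 98.93% C-12, 1.07% C-13.

C-12: 98.93%, C-13: 1.07%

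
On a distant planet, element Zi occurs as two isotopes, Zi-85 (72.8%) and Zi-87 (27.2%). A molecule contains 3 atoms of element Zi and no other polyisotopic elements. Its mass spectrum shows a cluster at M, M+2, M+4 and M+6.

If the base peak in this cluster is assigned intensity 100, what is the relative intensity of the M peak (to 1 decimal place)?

Term probabilities: M 0.3858, M+2 0.4325, M+4 0.1616, M+6 0.0201. Base peak = M+2.
P(M+2) = C(3,1) × 0.728^2 × 0.272^1 = 3 × 0.529984 × 0.2720 = 0.432467 (base)
P(M) = C(3,0) × 0.728^3 × 0.272^0 = 1 × 0.38582835 × 1.0000 = 0.385828
Relative intensity = 0.385828 / 0.432467 × 100 = 89.2

89.2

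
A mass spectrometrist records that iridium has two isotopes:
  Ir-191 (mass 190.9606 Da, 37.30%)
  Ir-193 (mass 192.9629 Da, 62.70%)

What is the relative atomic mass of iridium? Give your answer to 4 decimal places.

Weight each isotope mass by its fractional abundance: 0.3730 × 190.9606 + 0.6270 × 192.9629
= 71.22830 + 120.98774 = 192.21604 Da

192.2160 Da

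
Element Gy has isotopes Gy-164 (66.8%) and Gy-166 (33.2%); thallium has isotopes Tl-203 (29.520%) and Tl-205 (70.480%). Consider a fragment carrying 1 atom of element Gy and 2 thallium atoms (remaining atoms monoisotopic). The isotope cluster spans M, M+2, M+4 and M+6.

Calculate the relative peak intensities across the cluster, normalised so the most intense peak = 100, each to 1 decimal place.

Element Gy pattern (n=1): 0.6680 : 0.3320
Thallium pattern (n=2): 0.08714304 : 0.41611392 : 0.49674304
Convolve the two distributions (both contribute in 2-u steps):
  M: 0.6680×0.08714304 = 0.058212
  M+2: 0.6680×0.41611392 + 0.3320×0.08714304 = 0.306896
  M+4: 0.6680×0.49674304 + 0.3320×0.41611392 = 0.469974
  M+6: 0.3320×0.49674304 = 0.164919
Scale to base peak (0.469974) = 100: 12.4 : 65.3 : 100.0 : 35.1

12.4 : 65.3 : 100.0 : 35.1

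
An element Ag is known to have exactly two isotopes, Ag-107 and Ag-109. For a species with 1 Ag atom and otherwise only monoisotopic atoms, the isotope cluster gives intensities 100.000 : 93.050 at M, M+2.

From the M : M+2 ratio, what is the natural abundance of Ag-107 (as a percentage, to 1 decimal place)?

Write p for the Ag-107 fraction. I(M+2)/I(M) = [C(1,1)·p^0·(1−p)] / p^1 = 1·(1−p)/p = 93.050/100.000 = 0.9305
(1−p)/p = 0.9305/1 = 0.9305  ⇒  p = 1/(1 + 0.9305) = 0.5180
Ag-107: 51.8%, Ag-109: 48.2%.

51.8%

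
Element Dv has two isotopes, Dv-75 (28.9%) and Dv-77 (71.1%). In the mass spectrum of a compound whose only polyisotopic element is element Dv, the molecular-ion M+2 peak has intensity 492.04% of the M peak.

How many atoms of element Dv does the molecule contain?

The M+2/M ratio from n Dv atoms is n · q/p = n · 0.711/0.289.
n = 4.9204 × 0.289/0.711 = 2.00 ≈ 2

2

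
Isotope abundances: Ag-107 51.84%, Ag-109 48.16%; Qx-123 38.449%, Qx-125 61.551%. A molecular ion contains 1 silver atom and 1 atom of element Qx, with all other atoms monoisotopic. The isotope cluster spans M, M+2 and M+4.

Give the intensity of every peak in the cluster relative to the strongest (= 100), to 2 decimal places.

39.53 : 100.00 : 58.79

Silver pattern (n=1): 0.5184 : 0.4816
Element Qx pattern (n=1): 0.38449 : 0.61551
Convolve the two distributions (both contribute in 2-u steps):
  M: 0.5184×0.38449 = 0.199320
  M+2: 0.5184×0.61551 + 0.4816×0.38449 = 0.504251
  M+4: 0.4816×0.61551 = 0.296430
Scale to base peak (0.504251) = 100: 39.53 : 100.00 : 58.79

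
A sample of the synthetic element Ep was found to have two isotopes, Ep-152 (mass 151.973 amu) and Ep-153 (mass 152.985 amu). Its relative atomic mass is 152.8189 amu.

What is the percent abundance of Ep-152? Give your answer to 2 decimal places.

16.41%

With x = fraction of Ep-152 (so Ep-153 is 1 − x):
151.973·x + 152.985·(1 − x) = 152.8189
(151.973 − 152.985)·x = 152.8189 − 152.985
x = -0.1661 / -1.012 = 0.16413 → 16.41% Ep-152, 83.59% Ep-153.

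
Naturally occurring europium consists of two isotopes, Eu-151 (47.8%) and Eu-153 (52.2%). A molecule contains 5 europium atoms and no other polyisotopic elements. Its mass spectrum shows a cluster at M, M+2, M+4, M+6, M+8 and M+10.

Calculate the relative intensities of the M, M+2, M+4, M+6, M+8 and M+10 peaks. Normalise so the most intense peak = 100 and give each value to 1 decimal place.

7.7 : 41.9 : 91.6 : 100.0 : 54.6 : 11.9

Expanding (0.478 + 0.522)^5:
P(M) = 0.478^5 = 0.024954
P(M+2) = 5 × 0.478^4 × 0.522^1 = 0.136255
P(M+4) = 10 × 0.478^3 × 0.522^2 = 0.297594
P(M+6) = 10 × 0.478^2 × 0.522^3 = 0.324988
P(M+8) = 5 × 0.478^1 × 0.522^4 = 0.177452
P(M+10) = 0.522^5 = 0.038757
The M+6 peak is largest (0.324988); scaling to 100 gives 7.7 : 41.9 : 91.6 : 100.0 : 54.6 : 11.9.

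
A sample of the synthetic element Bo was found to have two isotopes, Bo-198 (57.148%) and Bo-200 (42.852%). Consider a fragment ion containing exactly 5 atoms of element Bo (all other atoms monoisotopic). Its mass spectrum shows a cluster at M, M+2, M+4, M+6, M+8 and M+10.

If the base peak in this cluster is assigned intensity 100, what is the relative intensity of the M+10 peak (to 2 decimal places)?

4.22

(0.57148 + 0.42852)^5 gives M 0.0610, M+2 0.2285, M+4 0.3427, M+6 0.2570, M+8 0.0964, M+10 0.0144; the largest is M+4.
P(M+4) = C(5,2) × 0.57148^3 × 0.42852^2 = 10 × 0.1866393 × 0.18362939 = 0.342725 (base)
P(M+10) = C(5,5) × 0.57148^0 × 0.42852^5 = 1 × 1.0000 × 0.01444959 = 0.014450
Relative intensity = 0.014450 / 0.342725 × 100 = 4.22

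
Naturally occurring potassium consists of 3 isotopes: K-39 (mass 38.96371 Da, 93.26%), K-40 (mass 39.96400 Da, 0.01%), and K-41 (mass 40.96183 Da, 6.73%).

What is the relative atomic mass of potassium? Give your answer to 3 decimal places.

Weight each isotope mass by its fractional abundance: 0.9326 × 38.96371 + 0.0001 × 39.96400 + 0.0673 × 40.96183
= 36.337556 + 0.003996 + 2.756731 = 39.098283 Da

39.098 Da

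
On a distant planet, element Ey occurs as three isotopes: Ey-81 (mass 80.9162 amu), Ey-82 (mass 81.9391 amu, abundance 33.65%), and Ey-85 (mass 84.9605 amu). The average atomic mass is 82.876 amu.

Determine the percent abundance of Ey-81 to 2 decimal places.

The remaining 66.35% is split between Ey-81 (fraction x) and Ey-85 (fraction 0.6635 − x).
Substituting: 80.9162x + 84.9605(0.6635 − x) = 55.30349285
(80.9162 − 84.9605)x = -1.0677989  ⇒  x = 0.26403, y = 0.39947
Ey-81: 26.40%, Ey-85: 39.95%.

26.40%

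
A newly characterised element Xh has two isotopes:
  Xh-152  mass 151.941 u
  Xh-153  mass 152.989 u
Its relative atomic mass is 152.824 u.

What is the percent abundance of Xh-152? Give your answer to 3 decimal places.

Writing the weighted mean with unknown fraction x of Xh-152:
151.941·x + 152.989·(1 − x) = 152.824
(151.941 − 152.989)·x = 152.824 − 152.989
x = -0.165 / -1.048 = 0.15744 → 15.744% Xh-152, 84.256% Xh-153.

15.744%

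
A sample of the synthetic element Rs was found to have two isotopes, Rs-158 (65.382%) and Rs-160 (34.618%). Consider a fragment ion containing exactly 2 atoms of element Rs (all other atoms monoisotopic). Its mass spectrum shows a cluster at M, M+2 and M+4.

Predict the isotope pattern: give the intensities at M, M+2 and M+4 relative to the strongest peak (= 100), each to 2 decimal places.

94.43 : 100.00 : 26.47

The 2 Rs atoms are independent, so intensities follow the terms of (0.65382 + 0.34618)^2.
P(M) = 0.65382^2 = 0.427481
P(M+2) = 2 × 0.65382^1 × 0.34618^1 = 0.452679
P(M+4) = 0.34618^2 = 0.119841
The M+2 peak is largest (0.452679); scaling to 100 gives 94.43 : 100.00 : 26.47.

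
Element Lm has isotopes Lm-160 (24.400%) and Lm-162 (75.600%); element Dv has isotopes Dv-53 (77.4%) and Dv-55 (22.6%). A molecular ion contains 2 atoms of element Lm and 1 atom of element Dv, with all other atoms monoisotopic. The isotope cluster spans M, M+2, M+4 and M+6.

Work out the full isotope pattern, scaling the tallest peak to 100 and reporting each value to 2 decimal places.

8.76 : 56.87 : 100.00 : 24.57

Element Lm pattern (n=2): 0.059536 : 0.368928 : 0.571536
Element Dv pattern (n=1): 0.7740 : 0.2260
Convolve the two distributions (both contribute in 2-u steps):
  M: 0.059536×0.7740 = 0.046081
  M+2: 0.059536×0.2260 + 0.368928×0.7740 = 0.299005
  M+4: 0.368928×0.2260 + 0.571536×0.7740 = 0.525747
  M+6: 0.571536×0.2260 = 0.129167
Scale to base peak (0.525747) = 100: 8.76 : 56.87 : 100.00 : 24.57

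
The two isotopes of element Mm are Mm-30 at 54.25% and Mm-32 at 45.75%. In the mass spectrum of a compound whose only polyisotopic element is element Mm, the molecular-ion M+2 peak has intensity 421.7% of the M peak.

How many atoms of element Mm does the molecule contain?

5

The M+2/M ratio from n Mm atoms is n · q/p = n · 0.4575/0.5425.
n = 4.217 × 0.5425/0.4575 = 5.00 ≈ 5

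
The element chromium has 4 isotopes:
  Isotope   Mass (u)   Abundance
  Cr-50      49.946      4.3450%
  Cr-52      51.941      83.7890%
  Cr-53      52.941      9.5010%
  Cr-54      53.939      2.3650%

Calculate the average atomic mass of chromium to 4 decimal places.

51.9966 u

Average mass = Σ (abundance × isotope mass) = 0.043450 × 49.946 + 0.837890 × 51.941 + 0.095010 × 52.941 + 0.023650 × 53.939
= 2.17015 + 43.52084 + 5.02992 + 1.27566 = 51.99657 u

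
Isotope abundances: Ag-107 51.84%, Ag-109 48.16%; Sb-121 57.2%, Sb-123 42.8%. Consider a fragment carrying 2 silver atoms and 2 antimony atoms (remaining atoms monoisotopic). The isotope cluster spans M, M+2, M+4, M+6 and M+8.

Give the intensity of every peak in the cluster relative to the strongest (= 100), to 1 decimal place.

Silver pattern (n=2): 0.26873856 : 0.49932288 : 0.23193856
Antimony pattern (n=2): 0.327184 : 0.489632 : 0.183184
Convolve the two distributions (both contribute in 2-u steps):
  M: 0.26873856×0.327184 = 0.087927
  M+2: 0.26873856×0.489632 + 0.49932288×0.327184 = 0.294953
  M+4: 0.26873856×0.183184 + 0.49932288×0.489632 + 0.23193856×0.327184 = 0.369600
  M+6: 0.49932288×0.183184 + 0.23193856×0.489632 = 0.205033
  M+8: 0.23193856×0.183184 = 0.042487
Scale to base peak (0.369600) = 100: 23.8 : 79.8 : 100.0 : 55.5 : 11.5

23.8 : 79.8 : 100.0 : 55.5 : 11.5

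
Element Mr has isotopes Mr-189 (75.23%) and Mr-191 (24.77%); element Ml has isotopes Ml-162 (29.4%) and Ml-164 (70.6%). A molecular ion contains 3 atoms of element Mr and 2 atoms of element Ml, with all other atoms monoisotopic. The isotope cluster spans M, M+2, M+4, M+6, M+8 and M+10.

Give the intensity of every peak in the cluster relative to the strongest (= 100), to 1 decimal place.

Element Mr pattern (n=3): 0.42576816 : 0.42056138 : 0.13847275 : 0.01519771
Element Ml pattern (n=2): 0.086436 : 0.415128 : 0.498436
Convolve the two distributions (both contribute in 2-u steps):
  M: 0.42576816×0.086436 = 0.036802
  M+2: 0.42576816×0.415128 + 0.42056138×0.086436 = 0.213100
  M+4: 0.42576816×0.498436 + 0.42056138×0.415128 + 0.13847275×0.086436 = 0.398774
  M+6: 0.42056138×0.498436 + 0.13847275×0.415128 + 0.01519771×0.086436 = 0.268420
  M+8: 0.13847275×0.498436 + 0.01519771×0.415128 = 0.075329
  M+10: 0.01519771×0.498436 = 0.007575
Scale to base peak (0.398774) = 100: 9.2 : 53.4 : 100.0 : 67.3 : 18.9 : 1.9

9.2 : 53.4 : 100.0 : 67.3 : 18.9 : 1.9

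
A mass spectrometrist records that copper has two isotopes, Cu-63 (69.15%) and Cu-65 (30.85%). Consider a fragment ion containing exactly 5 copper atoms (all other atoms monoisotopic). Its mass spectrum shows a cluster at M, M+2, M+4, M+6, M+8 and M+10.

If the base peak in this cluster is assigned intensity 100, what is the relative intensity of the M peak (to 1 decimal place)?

Binomial terms of (0.6915 + 0.3085)^5: M 0.1581, M+2 0.3527, M+4 0.3147, M+6 0.1404, M+8 0.0313, M+10 0.0028 → M+2 is the base peak.
P(M+2) = C(5,1) × 0.6915^4 × 0.3085^1 = 5 × 0.2286487 × 0.3085 = 0.352691 (base)
P(M) = C(5,0) × 0.6915^5 × 0.3085^0 = 1 × 0.15811058 × 1.0000 = 0.158111
Relative intensity = 0.158111 / 0.352691 × 100 = 44.8

44.8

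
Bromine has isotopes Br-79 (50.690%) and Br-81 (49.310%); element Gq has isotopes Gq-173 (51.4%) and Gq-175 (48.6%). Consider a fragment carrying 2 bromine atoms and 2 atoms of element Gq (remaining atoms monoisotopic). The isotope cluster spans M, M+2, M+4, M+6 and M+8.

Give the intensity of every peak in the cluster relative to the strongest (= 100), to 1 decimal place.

Bromine pattern (n=2): 0.25694761 : 0.49990478 : 0.24314761
Element Gq pattern (n=2): 0.264196 : 0.499608 : 0.236196
Convolve the two distributions (both contribute in 2-u steps):
  M: 0.25694761×0.264196 = 0.067885
  M+2: 0.25694761×0.499608 + 0.49990478×0.264196 = 0.260446
  M+4: 0.25694761×0.236196 + 0.49990478×0.499608 + 0.24314761×0.264196 = 0.374685
  M+6: 0.49990478×0.236196 + 0.24314761×0.499608 = 0.239554
  M+8: 0.24314761×0.236196 = 0.057430
Scale to base peak (0.374685) = 100: 18.1 : 69.5 : 100.0 : 63.9 : 15.3

18.1 : 69.5 : 100.0 : 63.9 : 15.3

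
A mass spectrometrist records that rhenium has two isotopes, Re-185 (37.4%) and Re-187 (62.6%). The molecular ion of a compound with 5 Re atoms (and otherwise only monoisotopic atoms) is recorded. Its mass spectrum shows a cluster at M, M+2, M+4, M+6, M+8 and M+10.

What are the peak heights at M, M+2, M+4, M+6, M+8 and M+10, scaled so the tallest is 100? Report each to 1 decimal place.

Each Re atom is independently Re-185 (p = 0.374) or Re-187 (q = 0.626); the cluster is the binomial expansion (p + q)^5.
P(M) = 0.374^5 = 0.007317
P(M+2) = 5 × 0.374^4 × 0.626^1 = 0.061239
P(M+4) = 10 × 0.374^3 × 0.626^2 = 0.205005
P(M+6) = 10 × 0.374^2 × 0.626^3 = 0.343136
P(M+8) = 5 × 0.374^1 × 0.626^4 = 0.287170
P(M+10) = 0.626^5 = 0.096133
The M+6 peak is largest (0.343136); scaling to 100 gives 2.1 : 17.8 : 59.7 : 100.0 : 83.7 : 28.0.

2.1 : 17.8 : 59.7 : 100.0 : 83.7 : 28.0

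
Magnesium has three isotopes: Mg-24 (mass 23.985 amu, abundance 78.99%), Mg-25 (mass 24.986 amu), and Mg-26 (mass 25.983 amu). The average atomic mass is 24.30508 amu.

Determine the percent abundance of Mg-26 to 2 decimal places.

11.01%

Let x and y be the fractions of Mg-25 and Mg-26. Then x + y = 1 − 0.7899 = 0.2101 and 24.986x + 25.983y = 24.30508 − 0.7899×23.985 = 5.3593285.
Substituting: 24.986x + 25.983(0.2101 − x) = 5.3593285
(24.986 − 25.983)x = -0.0996998  ⇒  x = 0.10000, y = 0.11010
Mg-25: 10.00%, Mg-26: 11.01%.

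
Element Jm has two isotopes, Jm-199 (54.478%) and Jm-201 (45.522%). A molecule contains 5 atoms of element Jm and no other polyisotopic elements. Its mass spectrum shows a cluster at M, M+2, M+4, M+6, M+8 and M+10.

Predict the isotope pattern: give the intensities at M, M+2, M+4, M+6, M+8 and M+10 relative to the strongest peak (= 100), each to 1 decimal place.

14.3 : 59.8 : 100.0 : 83.6 : 34.9 : 5.8

Each Jm atom is independently Jm-199 (p = 0.54478) or Jm-201 (q = 0.45522); the cluster is the binomial expansion (p + q)^5.
P(M) = 0.54478^5 = 0.047985
P(M+2) = 5 × 0.54478^4 × 0.45522^1 = 0.200482
P(M+4) = 10 × 0.54478^3 × 0.45522^2 = 0.335047
P(M+6) = 10 × 0.54478^2 × 0.45522^3 = 0.279967
P(M+8) = 5 × 0.54478^1 × 0.45522^4 = 0.116971
P(M+10) = 0.45522^5 = 0.019548
The M+4 peak is largest (0.335047); scaling to 100 gives 14.3 : 59.8 : 100.0 : 83.6 : 34.9 : 5.8.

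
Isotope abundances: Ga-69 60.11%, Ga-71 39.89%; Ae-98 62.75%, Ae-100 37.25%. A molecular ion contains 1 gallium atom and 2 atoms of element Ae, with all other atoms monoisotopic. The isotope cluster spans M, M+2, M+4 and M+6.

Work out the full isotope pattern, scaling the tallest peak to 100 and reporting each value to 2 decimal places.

Gallium pattern (n=1): 0.6011 : 0.3989
Element Ae pattern (n=2): 0.39375625 : 0.4674875 : 0.13875625
Convolve the two distributions (both contribute in 2-u steps):
  M: 0.6011×0.39375625 = 0.236687
  M+2: 0.6011×0.4674875 + 0.3989×0.39375625 = 0.438076
  M+4: 0.6011×0.13875625 + 0.3989×0.4674875 = 0.269887
  M+6: 0.3989×0.13875625 = 0.055350
Scale to base peak (0.438076) = 100: 54.03 : 100.00 : 61.61 : 12.63

54.03 : 100.00 : 61.61 : 12.63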